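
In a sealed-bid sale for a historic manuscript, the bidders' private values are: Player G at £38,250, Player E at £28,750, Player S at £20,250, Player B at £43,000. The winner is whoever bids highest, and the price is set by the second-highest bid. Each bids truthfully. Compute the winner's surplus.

Winner's surplus: £4,750.

Ranking the bids: Player B £43,000, then Player G £38,250, then Player E £28,750, then Player S £20,250.
Player B wins with the top bid and pays the second-highest, £38,250.
Surplus = £43,000 − £38,250 = £4,750.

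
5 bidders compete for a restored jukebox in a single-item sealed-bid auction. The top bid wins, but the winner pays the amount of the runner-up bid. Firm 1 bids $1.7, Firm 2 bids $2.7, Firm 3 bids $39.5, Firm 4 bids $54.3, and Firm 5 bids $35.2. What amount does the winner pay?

$39.5

Ranking the bids: Firm 4 $54.3 > Firm 3 $39.5 > Firm 5 $35.2 > Firm 2 $2.7 > Firm 1 $1.7.
Firm 4 has the highest bid, so Firm 4 wins.
The second-highest bid is $39.5, so that is what Firm 4 pays.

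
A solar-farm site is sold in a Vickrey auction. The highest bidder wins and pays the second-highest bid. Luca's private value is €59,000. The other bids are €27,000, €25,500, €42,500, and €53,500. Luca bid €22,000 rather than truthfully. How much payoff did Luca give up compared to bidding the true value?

Regret: €5,500.

The highest competing bid is €53,500.
Bidding truthfully at €59,000: Luca has the top bid, wins, and pays the second-highest bid €53,500. Payoff = €59,000 − €53,500 = €5,500.
Bidding €22,000: the top bid is €53,500 (a rival), so Luca loses. Payoff = €0.
Regret = truthful payoff − actual payoff = €5,500 − €0 = €5,500.
This is the dominant-strategy logic: truthful bidding weakly beats any alternative.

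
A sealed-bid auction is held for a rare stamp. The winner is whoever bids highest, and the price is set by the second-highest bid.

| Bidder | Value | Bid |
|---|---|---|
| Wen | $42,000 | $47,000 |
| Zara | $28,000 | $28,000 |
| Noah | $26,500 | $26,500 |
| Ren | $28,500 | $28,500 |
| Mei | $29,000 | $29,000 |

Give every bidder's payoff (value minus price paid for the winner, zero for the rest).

Ordered from highest: Wen $47,000, then Mei $29,000, then Ren $28,500, then Zara $28,000, then Noah $26,500.
Wen has the top bid and wins; the price is the second-highest bid, $29,000.
Wen's payoff = $42,000 − $29,000 = $13,000. All other bidders lose, so their payoff is 0.

Payoffs: Wen $13,000, Zara $0, Noah $0, Ren $0, Mei $0.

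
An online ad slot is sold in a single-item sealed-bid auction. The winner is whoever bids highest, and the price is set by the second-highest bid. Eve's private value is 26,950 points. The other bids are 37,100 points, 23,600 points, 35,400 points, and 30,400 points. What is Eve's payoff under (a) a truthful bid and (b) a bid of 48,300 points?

The highest competing bid is 37,100 points.
Bidding truthfully at 26,950 points: the top bid is 37,100 points (a rival), so Eve loses. Payoff = 0 points.
Bidding 48,300 points: Eve has the top bid, wins, and pays the second-highest bid 37,100 points. Payoff = 26,950 points − 37,100 points = -10,150 points.
Deviating from a truthful bid can only lose payoff in a second-price auction — never gain.

Truthful: 0 points; alternative: -10,150 points.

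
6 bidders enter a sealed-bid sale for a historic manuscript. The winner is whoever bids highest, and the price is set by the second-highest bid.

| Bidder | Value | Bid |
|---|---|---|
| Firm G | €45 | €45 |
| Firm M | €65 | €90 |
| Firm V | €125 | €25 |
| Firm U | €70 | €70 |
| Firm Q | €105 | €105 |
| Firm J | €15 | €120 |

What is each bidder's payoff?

Bids in descending order: Firm J €120; Firm Q €105; Firm M €90; Firm U €70; Firm G €45; Firm V €25.
Firm J has the top bid and wins; the price is the second-highest bid, €105.
Firm J's payoff = €15 − €105 = -€90. All other bidders lose, so their payoff is 0.

Payoffs: Firm G €0, Firm M €0, Firm V €0, Firm U €0, Firm Q €0, Firm J -€90.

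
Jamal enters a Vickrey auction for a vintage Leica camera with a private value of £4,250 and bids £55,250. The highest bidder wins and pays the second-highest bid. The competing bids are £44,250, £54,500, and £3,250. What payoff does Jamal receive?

Payoff = -£50,250.

Highest competing bid: £54,500.
Jamal's bid £55,250 is the highest overall, so Jamal wins and pays the second-highest bid, £54,500.
Payoff = value − price = £4,250 − £54,500 = -£50,250.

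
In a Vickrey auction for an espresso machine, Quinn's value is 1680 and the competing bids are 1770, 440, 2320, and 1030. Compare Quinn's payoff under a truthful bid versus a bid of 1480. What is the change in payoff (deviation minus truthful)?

The highest competing bid is 2320.
Bidding truthfully at 1680: the top bid is 2320 (a rival), so Quinn loses. Payoff = 0.
Bidding 1480: the top bid is 2320 (a rival), so Quinn loses. Payoff = 0.
Change = 0 − 0 = 0.
The bid only affects whether you win, not the price — here both bids land on the same side of the top rival bid, so the deviation is payoff-neutral.

0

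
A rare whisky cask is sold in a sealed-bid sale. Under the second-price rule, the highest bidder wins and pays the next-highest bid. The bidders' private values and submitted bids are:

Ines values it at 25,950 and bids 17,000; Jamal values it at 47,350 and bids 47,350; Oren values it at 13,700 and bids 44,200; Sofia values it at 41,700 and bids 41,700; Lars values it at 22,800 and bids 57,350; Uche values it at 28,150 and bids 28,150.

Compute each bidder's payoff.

Bids in descending order: Lars 57,350 > Jamal 47,350 > Oren 44,200 > Sofia 41,700 > Uche 28,150 > Ines 17,000.
Lars has the top bid and wins; the price is the second-highest bid, 47,350.
Lars's payoff = 22,800 − 47,350 = -24,550. All other bidders lose, so their payoff is 0.

Payoffs: Ines 0, Jamal 0, Oren 0, Sofia 0, Lars -24,550, Uche 0.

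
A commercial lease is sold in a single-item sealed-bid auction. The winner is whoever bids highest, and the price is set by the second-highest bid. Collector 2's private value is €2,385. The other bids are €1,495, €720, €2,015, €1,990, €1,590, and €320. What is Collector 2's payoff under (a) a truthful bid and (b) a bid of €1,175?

The highest competing bid is €2,015.
Bidding truthfully at €2,385: Collector 2 has the top bid, wins, and pays the second-highest bid €2,015. Payoff = €2,385 − €2,015 = €370.
Bidding €1,175: the top bid is €2,015 (a rival), so Collector 2 loses. Payoff = €0.

Truthful: €370; alternative: €0.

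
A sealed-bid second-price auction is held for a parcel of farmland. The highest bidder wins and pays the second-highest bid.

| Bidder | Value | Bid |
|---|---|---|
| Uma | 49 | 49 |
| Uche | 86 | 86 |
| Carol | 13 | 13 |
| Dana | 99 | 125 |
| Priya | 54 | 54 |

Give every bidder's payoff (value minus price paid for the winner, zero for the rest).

Uma 0, Uche 0, Carol 0, Dana 13, Priya 0.

Ranking the bids: Dana 125, then Uche 86, then Priya 54, then Uma 49, then Carol 13.
Dana has the top bid and wins; the price is the second-highest bid, 86.
Dana's payoff = 99 − 86 = 13. All other bidders lose, so their payoff is 0.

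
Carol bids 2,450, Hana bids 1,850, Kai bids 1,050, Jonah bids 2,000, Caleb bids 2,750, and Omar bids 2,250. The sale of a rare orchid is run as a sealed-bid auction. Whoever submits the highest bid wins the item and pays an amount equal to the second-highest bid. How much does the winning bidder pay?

Price paid: 2,450.

Bids in descending order: Caleb 2,750, then Carol 2,450, then Omar 2,250, then Jonah 2,000, then Hana 1,850, then Kai 1,050.
Caleb has the highest bid, so Caleb wins.
The second-highest bid is 2,450, so that is what Caleb pays.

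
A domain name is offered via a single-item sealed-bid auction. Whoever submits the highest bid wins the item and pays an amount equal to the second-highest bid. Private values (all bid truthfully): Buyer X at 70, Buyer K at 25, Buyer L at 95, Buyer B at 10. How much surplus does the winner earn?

Ranking the bids: Buyer L 95; Buyer X 70; Buyer K 25; Buyer B 10.
Buyer L wins with the top bid and pays the second-highest, 70.
Surplus = 95 − 70 = 25.

Surplus = 25.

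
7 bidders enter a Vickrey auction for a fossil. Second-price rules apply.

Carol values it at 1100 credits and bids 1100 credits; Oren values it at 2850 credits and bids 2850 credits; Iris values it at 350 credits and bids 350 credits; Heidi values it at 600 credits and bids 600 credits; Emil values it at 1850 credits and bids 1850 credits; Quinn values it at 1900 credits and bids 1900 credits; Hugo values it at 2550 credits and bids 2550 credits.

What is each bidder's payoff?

Sorted high to low: Oren 2850 credits; Hugo 2550 credits; Quinn 1900 credits; Emil 1850 credits; Carol 1100 credits; Heidi 600 credits; Iris 350 credits.
Oren has the top bid and wins; the price is the second-highest bid, 2550 credits.
Oren's payoff = 2850 credits − 2550 credits = 300 credits. All other bidders lose, so their payoff is 0.

Carol 0 credits, Oren 300 credits, Iris 0 credits, Heidi 0 credits, Emil 0 credits, Quinn 0 credits, Hugo 0 credits.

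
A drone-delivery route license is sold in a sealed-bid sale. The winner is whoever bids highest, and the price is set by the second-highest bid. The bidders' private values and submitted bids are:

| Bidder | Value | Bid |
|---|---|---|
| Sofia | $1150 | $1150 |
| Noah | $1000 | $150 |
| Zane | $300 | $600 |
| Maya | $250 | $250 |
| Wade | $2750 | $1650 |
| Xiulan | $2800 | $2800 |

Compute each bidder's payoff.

Sofia $0, Noah $0, Zane $0, Maya $0, Wade $0, Xiulan $1150.

Sorted high to low: Xiulan $2800 > Wade $1650 > Sofia $1150 > Zane $600 > Maya $250 > Noah $150.
Xiulan has the top bid and wins; the price is the second-highest bid, $1650.
Xiulan's payoff = $2800 − $1650 = $1150. All other bidders lose, so their payoff is 0.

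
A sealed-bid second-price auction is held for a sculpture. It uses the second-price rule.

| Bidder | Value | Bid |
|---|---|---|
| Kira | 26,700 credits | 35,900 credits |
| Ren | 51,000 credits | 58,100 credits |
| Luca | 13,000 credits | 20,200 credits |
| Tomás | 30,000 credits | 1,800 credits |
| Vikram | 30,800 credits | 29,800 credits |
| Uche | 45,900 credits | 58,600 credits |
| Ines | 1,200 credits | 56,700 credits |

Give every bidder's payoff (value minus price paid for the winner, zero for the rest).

Payoffs: Kira 0 credits, Ren 0 credits, Luca 0 credits, Tomás 0 credits, Vikram 0 credits, Uche -12,200 credits, Ines 0 credits.

Bids in descending order: Uche 58,600 credits; Ren 58,100 credits; Ines 56,700 credits; Kira 35,900 credits; Vikram 29,800 credits; Luca 20,200 credits; Tomás 1,800 credits.
Uche has the top bid and wins; the price is the second-highest bid, 58,100 credits.
Uche's payoff = 45,900 credits − 58,100 credits = -12,200 credits. All other bidders lose, so their payoff is 0.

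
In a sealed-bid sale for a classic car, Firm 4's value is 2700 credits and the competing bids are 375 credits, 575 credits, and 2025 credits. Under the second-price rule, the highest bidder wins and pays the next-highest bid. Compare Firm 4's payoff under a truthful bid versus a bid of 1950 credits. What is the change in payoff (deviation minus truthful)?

Change in payoff: -675 credits.

The highest competing bid is 2025 credits.
Bidding truthfully at 2700 credits: Firm 4 has the top bid, wins, and pays the second-highest bid 2025 credits. Payoff = 2700 credits − 2025 credits = 675 credits.
Bidding 1950 credits: the top bid is 2025 credits (a rival), so Firm 4 loses. Payoff = 0 credits.
Change = 0 credits − 675 credits = -675 credits.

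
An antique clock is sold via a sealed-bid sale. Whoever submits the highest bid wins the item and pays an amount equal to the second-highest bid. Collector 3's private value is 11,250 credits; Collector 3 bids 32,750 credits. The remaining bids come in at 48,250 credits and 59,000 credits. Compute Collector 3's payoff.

Highest competing bid: 59,000 credits.
Collector 3's bid 32,750 credits is not the highest, so Collector 3 loses, pays nothing, and earns zero payoff.

Payoff = 0 credits.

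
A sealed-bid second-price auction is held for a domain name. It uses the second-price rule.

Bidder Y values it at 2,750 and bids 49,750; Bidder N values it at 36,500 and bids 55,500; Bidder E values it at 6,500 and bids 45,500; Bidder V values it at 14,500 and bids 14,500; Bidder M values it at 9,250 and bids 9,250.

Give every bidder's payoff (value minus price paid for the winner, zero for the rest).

Sorted high to low: Bidder N 55,500 > Bidder Y 49,750 > Bidder E 45,500 > Bidder V 14,500 > Bidder M 9,250.
Bidder N has the top bid and wins; the price is the second-highest bid, 49,750.
Bidder N's payoff = 36,500 − 49,750 = -13,250. All other bidders lose, so their payoff is 0.

Bidder Y 0, Bidder N -13,250, Bidder E 0, Bidder V 0, Bidder M 0.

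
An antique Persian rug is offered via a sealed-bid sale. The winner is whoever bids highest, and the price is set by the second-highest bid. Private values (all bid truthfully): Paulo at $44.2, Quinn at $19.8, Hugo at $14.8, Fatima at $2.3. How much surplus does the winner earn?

Ordered from highest: Paulo $44.2 > Quinn $19.8 > Hugo $14.8 > Fatima $2.3.
Paulo wins with the top bid and pays the second-highest, $19.8.
Surplus = $44.2 − $19.8 = $24.4.

Surplus = $24.4.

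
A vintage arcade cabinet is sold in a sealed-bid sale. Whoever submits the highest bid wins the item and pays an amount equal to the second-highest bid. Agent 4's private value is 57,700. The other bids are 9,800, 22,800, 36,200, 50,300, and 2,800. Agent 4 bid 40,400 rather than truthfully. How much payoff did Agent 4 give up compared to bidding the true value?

The highest competing bid is 50,300.
Bidding truthfully at 57,700: Agent 4 has the top bid, wins, and pays the second-highest bid 50,300. Payoff = 57,700 − 50,300 = 7,400.
Bidding 40,400: the top bid is 50,300 (a rival), so Agent 4 loses. Payoff = 0.
Regret = truthful payoff − actual payoff = 7,400 − 0 = 7,400.

Payoff forgone: 7,400.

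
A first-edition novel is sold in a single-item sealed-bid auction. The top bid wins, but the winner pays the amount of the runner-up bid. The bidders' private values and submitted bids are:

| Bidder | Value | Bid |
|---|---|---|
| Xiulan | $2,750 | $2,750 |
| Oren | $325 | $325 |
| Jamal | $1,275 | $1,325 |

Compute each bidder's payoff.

Sorted high to low: Xiulan $2,750 > Jamal $1,325 > Oren $325.
Xiulan has the top bid and wins; the price is the second-highest bid, $1,325.
Xiulan's payoff = $2,750 − $1,325 = $1,425. All other bidders lose, so their payoff is 0.

Xiulan $1,425, Oren $0, Jamal $0.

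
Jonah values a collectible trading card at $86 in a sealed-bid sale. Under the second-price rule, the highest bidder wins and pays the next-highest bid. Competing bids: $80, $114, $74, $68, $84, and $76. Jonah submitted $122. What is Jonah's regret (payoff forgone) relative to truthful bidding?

The highest competing bid is $114.
Bidding truthfully at $86: the top bid is $114 (a rival), so Jonah loses. Payoff = $0.
Bidding $122: Jonah has the top bid, wins, and pays the second-highest bid $114. Payoff = $86 − $114 = -$28.
Regret = truthful payoff − actual payoff = $0 − -$28 = $28.
Deviating from a truthful bid can only lose payoff in a second-price auction — never gain.

Payoff forgone: $28.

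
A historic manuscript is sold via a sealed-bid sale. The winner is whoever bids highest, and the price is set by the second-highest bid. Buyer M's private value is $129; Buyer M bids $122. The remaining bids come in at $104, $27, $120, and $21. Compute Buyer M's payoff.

Highest competing bid: $120.
Buyer M's bid $122 is the highest overall, so Buyer M wins and pays the second-highest bid, $120.
Payoff = value − price = $129 − $120 = $9.

Buyer M's payoff: $9.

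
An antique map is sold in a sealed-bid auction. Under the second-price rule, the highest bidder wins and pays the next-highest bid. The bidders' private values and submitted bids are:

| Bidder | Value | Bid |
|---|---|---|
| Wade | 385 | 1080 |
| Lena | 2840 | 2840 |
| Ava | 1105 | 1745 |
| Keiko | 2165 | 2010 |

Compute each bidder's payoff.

Ordered from highest: Lena 2840 > Keiko 2010 > Ava 1745 > Wade 1080.
Lena has the top bid and wins; the price is the second-highest bid, 2010.
Lena's payoff = 2840 − 2010 = 830. All other bidders lose, so their payoff is 0.

Wade 0, Lena 830, Ava 0, Keiko 0.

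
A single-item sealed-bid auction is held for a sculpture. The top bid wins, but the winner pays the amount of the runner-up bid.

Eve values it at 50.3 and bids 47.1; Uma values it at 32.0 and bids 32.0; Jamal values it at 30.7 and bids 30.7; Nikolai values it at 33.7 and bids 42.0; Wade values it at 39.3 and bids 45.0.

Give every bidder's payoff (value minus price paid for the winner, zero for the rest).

Payoffs: Eve 5.3, Uma 0.0, Jamal 0.0, Nikolai 0.0, Wade 0.0.

Bids in descending order: Eve 47.1, then Wade 45.0, then Nikolai 42.0, then Uma 32.0, then Jamal 30.7.
Eve has the top bid and wins; the price is the second-highest bid, 45.0.
Eve's payoff = 50.3 − 45.0 = 5.3. All other bidders lose, so their payoff is 0.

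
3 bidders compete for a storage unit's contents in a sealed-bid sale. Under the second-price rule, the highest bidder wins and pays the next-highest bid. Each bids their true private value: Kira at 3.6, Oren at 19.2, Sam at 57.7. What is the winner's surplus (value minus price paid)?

Ranking the bids: Sam 57.7, then Oren 19.2, then Kira 3.6.
Sam wins with the top bid and pays the second-highest, 19.2.
Surplus = 57.7 − 19.2 = 38.5.

38.5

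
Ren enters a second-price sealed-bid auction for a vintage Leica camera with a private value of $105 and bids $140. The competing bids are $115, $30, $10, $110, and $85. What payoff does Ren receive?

-$10

Highest competing bid: $115.
Ren's bid $140 is the highest overall, so Ren wins and pays the second-highest bid, $115.
Payoff = value − price = $105 − $115 = -$10.
Overbidding won the item at a price above value — truthful bidding would have avoided this loss.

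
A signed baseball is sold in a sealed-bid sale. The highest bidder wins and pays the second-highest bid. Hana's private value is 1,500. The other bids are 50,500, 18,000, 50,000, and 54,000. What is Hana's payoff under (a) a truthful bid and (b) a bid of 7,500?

(a) 0  (b) 0

The highest competing bid is 54,000.
Bidding truthfully at 1,500: the top bid is 54,000 (a rival), so Hana loses. Payoff = 0.
Bidding 7,500: the top bid is 54,000 (a rival), so Hana loses. Payoff = 0.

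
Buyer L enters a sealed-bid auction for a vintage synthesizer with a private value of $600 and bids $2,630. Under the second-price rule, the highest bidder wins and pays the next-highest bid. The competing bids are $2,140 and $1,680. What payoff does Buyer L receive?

Highest competing bid: $2,140.
Buyer L's bid $2,630 is the highest overall, so Buyer L wins and pays the second-highest bid, $2,140.
Payoff = value − price = $600 − $2,140 = -$1,540.
Overbidding won the item at a price above value — truthful bidding would have avoided this loss.

Payoff = -$1,540.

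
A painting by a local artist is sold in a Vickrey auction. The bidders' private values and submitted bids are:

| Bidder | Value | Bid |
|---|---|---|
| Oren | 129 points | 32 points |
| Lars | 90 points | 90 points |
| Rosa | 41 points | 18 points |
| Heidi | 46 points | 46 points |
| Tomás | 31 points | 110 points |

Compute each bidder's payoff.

Ordered from highest: Tomás 110 points, then Lars 90 points, then Heidi 46 points, then Oren 32 points, then Rosa 18 points.
Tomás has the top bid and wins; the price is the second-highest bid, 90 points.
Tomás's payoff = 31 points − 90 points = -59 points. All other bidders lose, so their payoff is 0.

Payoffs: Oren 0 points, Lars 0 points, Rosa 0 points, Heidi 0 points, Tomás -59 points.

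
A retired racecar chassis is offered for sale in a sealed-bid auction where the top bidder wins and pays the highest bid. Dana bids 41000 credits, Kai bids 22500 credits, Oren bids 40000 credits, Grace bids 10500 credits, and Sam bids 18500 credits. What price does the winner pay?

Price paid: 41000 credits.

Sorted high to low: Dana 41000 credits; Oren 40000 credits; Kai 22500 credits; Sam 18500 credits; Grace 10500 credits.
Dana is the highest bidder, so Dana wins.
Under the first-price rule, the price is the highest bid: 41000 credits.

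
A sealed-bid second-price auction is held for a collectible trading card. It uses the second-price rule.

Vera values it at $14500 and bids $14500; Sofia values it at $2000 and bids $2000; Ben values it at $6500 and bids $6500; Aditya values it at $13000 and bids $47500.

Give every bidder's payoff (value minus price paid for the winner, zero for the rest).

Sorted high to low: Aditya $47500 > Vera $14500 > Ben $6500 > Sofia $2000.
Aditya has the top bid and wins; the price is the second-highest bid, $14500.
Aditya's payoff = $13000 − $14500 = -$1500. All other bidders lose, so their payoff is 0.

Payoffs: Vera $0, Sofia $0, Ben $0, Aditya -$1500.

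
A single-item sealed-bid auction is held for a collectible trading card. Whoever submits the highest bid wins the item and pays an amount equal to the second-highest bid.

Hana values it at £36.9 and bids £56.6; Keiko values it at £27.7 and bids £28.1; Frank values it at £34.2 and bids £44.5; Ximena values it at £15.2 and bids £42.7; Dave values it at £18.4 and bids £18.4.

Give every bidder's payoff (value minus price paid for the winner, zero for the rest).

Payoffs: Hana -£7.6, Keiko £0.0, Frank £0.0, Ximena £0.0, Dave £0.0.

Sorted high to low: Hana £56.6 > Frank £44.5 > Ximena £42.7 > Keiko £28.1 > Dave £18.4.
Hana has the top bid and wins; the price is the second-highest bid, £44.5.
Hana's payoff = £36.9 − £44.5 = -£7.6. All other bidders lose, so their payoff is 0.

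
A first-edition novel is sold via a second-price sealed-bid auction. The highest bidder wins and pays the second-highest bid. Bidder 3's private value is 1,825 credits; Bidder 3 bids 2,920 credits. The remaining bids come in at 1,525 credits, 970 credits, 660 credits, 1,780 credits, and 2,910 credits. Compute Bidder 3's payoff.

Highest competing bid: 2,910 credits.
Bidder 3's bid 2,920 credits is the highest overall, so Bidder 3 wins and pays the second-highest bid, 2,910 credits.
Payoff = value − price = 1,825 credits − 2,910 credits = -1,085 credits.

-1,085 credits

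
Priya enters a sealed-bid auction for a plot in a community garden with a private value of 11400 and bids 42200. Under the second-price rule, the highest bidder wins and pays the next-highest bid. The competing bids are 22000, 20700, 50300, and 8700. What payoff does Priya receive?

Payoff = 0.

Highest competing bid: 50300.
Priya's bid 42200 is not the highest, so Priya loses, pays nothing, and earns zero payoff.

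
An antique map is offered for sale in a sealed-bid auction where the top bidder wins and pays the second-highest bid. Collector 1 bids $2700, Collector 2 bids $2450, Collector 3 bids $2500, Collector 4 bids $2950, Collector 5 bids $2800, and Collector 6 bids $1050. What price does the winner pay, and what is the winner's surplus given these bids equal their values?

Sorted high to low: Collector 4 $2950 > Collector 5 $2800 > Collector 1 $2700 > Collector 3 $2500 > Collector 2 $2450 > Collector 6 $1050.
Collector 4 is the highest bidder, so Collector 4 wins.
Under the second-price rule, the price is the second-highest bid: $2800.
Surplus = $2950 − $2800 = $150.

Price $2800; surplus $150.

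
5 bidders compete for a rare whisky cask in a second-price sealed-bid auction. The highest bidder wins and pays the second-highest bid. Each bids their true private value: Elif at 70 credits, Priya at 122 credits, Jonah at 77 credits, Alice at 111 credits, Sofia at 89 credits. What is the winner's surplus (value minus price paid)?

Surplus = 11 credits.

Sorted high to low: Priya 122 credits; Alice 111 credits; Sofia 89 credits; Jonah 77 credits; Elif 70 credits.
Priya wins with the top bid and pays the second-highest, 111 credits.
Surplus = 122 credits − 111 credits = 11 credits.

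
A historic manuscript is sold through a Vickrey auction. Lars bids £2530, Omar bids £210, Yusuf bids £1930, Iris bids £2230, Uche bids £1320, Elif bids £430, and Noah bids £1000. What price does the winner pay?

Sorted high to low: Lars £2530, then Iris £2230, then Yusuf £1930, then Uche £1320, then Noah £1000, then Elif £430, then Omar £210.
Lars has the highest bid, so Lars wins.
The second-highest bid is £2230, so that is what Lars pays.

£2230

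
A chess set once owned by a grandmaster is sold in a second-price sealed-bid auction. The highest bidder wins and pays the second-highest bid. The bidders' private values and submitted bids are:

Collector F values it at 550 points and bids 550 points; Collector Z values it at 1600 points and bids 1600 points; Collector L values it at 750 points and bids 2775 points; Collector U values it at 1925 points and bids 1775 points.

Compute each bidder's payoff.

Ranking the bids: Collector L 2775 points > Collector U 1775 points > Collector Z 1600 points > Collector F 550 points.
Collector L has the top bid and wins; the price is the second-highest bid, 1775 points.
Collector L's payoff = 750 points − 1775 points = -1025 points. All other bidders lose, so their payoff is 0.

Payoffs: Collector F 0 points, Collector Z 0 points, Collector L -1025 points, Collector U 0 points.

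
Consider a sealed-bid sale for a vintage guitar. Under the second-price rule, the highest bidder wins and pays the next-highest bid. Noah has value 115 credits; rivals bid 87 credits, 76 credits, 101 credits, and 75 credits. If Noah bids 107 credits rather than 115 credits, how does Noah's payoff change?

Payoff change: 0 credits.

The highest competing bid is 101 credits.
Bidding truthfully at 115 credits: Noah has the top bid, wins, and pays the second-highest bid 101 credits. Payoff = 115 credits − 101 credits = 14 credits.
Bidding 107 credits: Noah has the top bid, wins, and pays the second-highest bid 101 credits. Payoff = 115 credits − 101 credits = 14 credits.
Change = 14 credits − 14 credits = 0 credits.
The bid only affects whether you win, not the price — here both bids land on the same side of the top rival bid, so the deviation is payoff-neutral.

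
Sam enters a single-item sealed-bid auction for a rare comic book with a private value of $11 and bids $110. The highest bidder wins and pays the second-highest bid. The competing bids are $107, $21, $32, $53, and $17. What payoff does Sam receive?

-$96

Highest competing bid: $107.
Sam's bid $110 is the highest overall, so Sam wins and pays the second-highest bid, $107.
Payoff = value − price = $11 − $107 = -$96.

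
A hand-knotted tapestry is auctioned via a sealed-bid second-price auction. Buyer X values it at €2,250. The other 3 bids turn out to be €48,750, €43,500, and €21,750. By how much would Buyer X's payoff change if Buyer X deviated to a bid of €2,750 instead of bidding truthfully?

The highest competing bid is €48,750.
Bidding truthfully at €2,250: the top bid is €48,750 (a rival), so Buyer X loses. Payoff = €0.
Bidding €2,750: the top bid is €48,750 (a rival), so Buyer X loses. Payoff = €0.
Change = €0 − €0 = €0.
The bid only affects whether you win, not the price — here both bids land on the same side of the top rival bid, so the deviation is payoff-neutral.

€0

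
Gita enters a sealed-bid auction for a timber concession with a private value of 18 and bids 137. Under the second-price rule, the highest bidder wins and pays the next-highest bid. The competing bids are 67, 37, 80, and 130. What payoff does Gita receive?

Highest competing bid: 130.
Gita's bid 137 is the highest overall, so Gita wins and pays the second-highest bid, 130.
Payoff = value − price = 18 − 130 = -112.

Gita's payoff: -112.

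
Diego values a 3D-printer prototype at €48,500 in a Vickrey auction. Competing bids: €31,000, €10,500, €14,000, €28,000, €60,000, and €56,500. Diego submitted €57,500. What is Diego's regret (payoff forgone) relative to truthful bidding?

The highest competing bid is €60,000.
Bidding truthfully at €48,500: the top bid is €60,000 (a rival), so Diego loses. Payoff = €0.
Bidding €57,500: the top bid is €60,000 (a rival), so Diego loses. Payoff = €0.
Regret = truthful payoff − actual payoff = €0 − €0 = €0.

Payoff forgone: €0.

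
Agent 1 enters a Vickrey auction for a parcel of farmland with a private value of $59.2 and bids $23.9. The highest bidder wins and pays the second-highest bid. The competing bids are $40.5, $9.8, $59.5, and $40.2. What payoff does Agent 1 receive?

The bidder's payoff: $0.0.

Highest competing bid: $59.5.
Agent 1's bid $23.9 is not the highest, so Agent 1 loses, pays nothing, and earns zero payoff.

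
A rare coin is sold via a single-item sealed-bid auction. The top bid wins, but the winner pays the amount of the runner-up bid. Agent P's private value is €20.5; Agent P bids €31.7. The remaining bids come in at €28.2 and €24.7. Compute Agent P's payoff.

Agent P's payoff: -€7.7.

Highest competing bid: €28.2.
Agent P's bid €31.7 is the highest overall, so Agent P wins and pays the second-highest bid, €28.2.
Payoff = value − price = €20.5 − €28.2 = -€7.7.
Overbidding won the item at a price above value — truthful bidding would have avoided this loss.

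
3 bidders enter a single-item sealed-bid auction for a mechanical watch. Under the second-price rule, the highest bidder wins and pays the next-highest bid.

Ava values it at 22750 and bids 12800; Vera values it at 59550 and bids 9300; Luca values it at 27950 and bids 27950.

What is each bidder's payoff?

Ava 0, Vera 0, Luca 15150.

Bids in descending order: Luca 27950, then Ava 12800, then Vera 9300.
Luca has the top bid and wins; the price is the second-highest bid, 12800.
Luca's payoff = 27950 − 12800 = 15150. All other bidders lose, so their payoff is 0.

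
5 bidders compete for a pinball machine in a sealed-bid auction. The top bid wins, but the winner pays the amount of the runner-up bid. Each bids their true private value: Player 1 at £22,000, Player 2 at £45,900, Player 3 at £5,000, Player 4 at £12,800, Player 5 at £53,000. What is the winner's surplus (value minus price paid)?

£7,100

Ordered from highest: Player 5 £53,000 > Player 2 £45,900 > Player 1 £22,000 > Player 4 £12,800 > Player 3 £5,000.
Player 5 wins with the top bid and pays the second-highest, £45,900.
Surplus = £53,000 − £45,900 = £7,100.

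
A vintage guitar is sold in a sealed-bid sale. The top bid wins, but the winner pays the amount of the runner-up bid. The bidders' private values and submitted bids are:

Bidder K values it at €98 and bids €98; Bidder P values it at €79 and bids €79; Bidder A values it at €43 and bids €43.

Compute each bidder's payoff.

Payoffs: Bidder K €19, Bidder P €0, Bidder A €0.

Sorted high to low: Bidder K €98, then Bidder P €79, then Bidder A €43.
Bidder K has the top bid and wins; the price is the second-highest bid, €79.
Bidder K's payoff = €98 − €79 = €19. All other bidders lose, so their payoff is 0.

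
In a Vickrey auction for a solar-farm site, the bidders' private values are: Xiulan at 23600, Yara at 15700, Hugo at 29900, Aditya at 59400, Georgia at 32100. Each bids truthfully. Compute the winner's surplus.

Bids in descending order: Aditya 59400, then Georgia 32100, then Hugo 29900, then Xiulan 23600, then Yara 15700.
Aditya wins with the top bid and pays the second-highest, 32100.
Surplus = 59400 − 32100 = 27300.

Surplus = 27300.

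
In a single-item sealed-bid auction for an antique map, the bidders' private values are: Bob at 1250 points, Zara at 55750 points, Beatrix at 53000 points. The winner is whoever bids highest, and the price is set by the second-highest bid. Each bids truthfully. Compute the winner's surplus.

Ranking the bids: Zara 55750 points, then Beatrix 53000 points, then Bob 1250 points.
Zara wins with the top bid and pays the second-highest, 53000 points.
Surplus = 55750 points − 53000 points = 2750 points.

Surplus = 2750 points.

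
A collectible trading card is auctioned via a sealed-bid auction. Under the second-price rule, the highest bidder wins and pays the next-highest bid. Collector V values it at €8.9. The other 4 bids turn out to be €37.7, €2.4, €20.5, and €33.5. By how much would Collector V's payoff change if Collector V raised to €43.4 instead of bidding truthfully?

The highest competing bid is €37.7.
Bidding truthfully at €8.9: the top bid is €37.7 (a rival), so Collector V loses. Payoff = €0.0.
Bidding €43.4: Collector V has the top bid, wins, and pays the second-highest bid €37.7. Payoff = €8.9 − €37.7 = -€28.8.
Change = -€28.8 − €0.0 = -€28.8.
This is the dominant-strategy logic: truthful bidding weakly beats any alternative.

-€28.8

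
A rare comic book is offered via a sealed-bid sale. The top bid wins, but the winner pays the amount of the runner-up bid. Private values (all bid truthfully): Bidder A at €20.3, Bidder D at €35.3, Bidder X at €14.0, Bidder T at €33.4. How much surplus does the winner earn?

Surplus = €1.9.

Bids in descending order: Bidder D €35.3; Bidder T €33.4; Bidder A €20.3; Bidder X €14.0.
Bidder D wins with the top bid and pays the second-highest, €33.4.
Surplus = €35.3 − €33.4 = €1.9.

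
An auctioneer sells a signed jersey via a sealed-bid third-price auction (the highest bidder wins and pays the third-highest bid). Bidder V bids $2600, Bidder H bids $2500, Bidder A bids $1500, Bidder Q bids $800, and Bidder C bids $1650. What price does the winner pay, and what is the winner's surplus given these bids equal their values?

Sorted high to low: Bidder V $2600, then Bidder H $2500, then Bidder C $1650, then Bidder A $1500, then Bidder Q $800.
Bidder V is the highest bidder, so Bidder V wins.
Under the third-price rule, the price is the third-highest bid: $1650.
Surplus = $2600 − $1650 = $950.

Price $1650; surplus $950.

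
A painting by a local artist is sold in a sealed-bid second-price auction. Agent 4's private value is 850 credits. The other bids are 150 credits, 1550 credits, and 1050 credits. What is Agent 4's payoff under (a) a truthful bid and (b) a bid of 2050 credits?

Truthful: 0 credits; alternative: -700 credits.

The highest competing bid is 1550 credits.
Bidding truthfully at 850 credits: the top bid is 1550 credits (a rival), so Agent 4 loses. Payoff = 0 credits.
Bidding 2050 credits: Agent 4 has the top bid, wins, and pays the second-highest bid 1550 credits. Payoff = 850 credits − 1550 credits = -700 credits.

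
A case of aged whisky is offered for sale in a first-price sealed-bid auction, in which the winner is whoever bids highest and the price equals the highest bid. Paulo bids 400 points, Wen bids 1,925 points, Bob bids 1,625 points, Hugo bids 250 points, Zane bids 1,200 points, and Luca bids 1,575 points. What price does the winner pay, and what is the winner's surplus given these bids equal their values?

Ranking the bids: Wen 1,925 points > Bob 1,625 points > Luca 1,575 points > Zane 1,200 points > Paulo 400 points > Hugo 250 points.
Wen is the highest bidder, so Wen wins.
Under the first-price rule, the price is the highest bid: 1,925 points.
Surplus = 1,925 points − 1,925 points = 0 points.

The winner pays 1,925 points for a surplus of 0 points.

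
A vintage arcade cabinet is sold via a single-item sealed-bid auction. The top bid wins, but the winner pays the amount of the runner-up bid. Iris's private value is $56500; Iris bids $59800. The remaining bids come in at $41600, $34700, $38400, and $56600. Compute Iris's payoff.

-$100

Highest competing bid: $56600.
Iris's bid $59800 is the highest overall, so Iris wins and pays the second-highest bid, $56600.
Payoff = value − price = $56500 − $56600 = -$100.
Overbidding won the item at a price above value — truthful bidding would have avoided this loss.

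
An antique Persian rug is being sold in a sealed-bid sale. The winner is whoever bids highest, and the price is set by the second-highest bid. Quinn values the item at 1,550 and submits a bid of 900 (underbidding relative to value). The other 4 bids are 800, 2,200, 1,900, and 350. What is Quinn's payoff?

Quinn's payoff: 0.

Highest competing bid: 2,200.
Quinn's bid 900 is not the highest, so Quinn loses, pays nothing, and earns zero payoff.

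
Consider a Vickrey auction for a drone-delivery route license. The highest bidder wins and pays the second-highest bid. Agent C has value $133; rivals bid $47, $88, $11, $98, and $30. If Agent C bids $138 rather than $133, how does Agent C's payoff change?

Change in payoff: $0.

The highest competing bid is $98.
Bidding truthfully at $133: Agent C has the top bid, wins, and pays the second-highest bid $98. Payoff = $133 − $98 = $35.
Bidding $138: Agent C has the top bid, wins, and pays the second-highest bid $98. Payoff = $133 − $98 = $35.
Change = $35 − $35 = $0.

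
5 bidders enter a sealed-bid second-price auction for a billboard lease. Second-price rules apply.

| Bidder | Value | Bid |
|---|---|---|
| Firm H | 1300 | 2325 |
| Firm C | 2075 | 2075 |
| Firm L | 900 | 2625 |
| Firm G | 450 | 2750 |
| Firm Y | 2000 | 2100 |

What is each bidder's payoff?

Sorted high to low: Firm G 2750 > Firm L 2625 > Firm H 2325 > Firm Y 2100 > Firm C 2075.
Firm G has the top bid and wins; the price is the second-highest bid, 2625.
Firm G's payoff = 450 − 2625 = -2175. All other bidders lose, so their payoff is 0.

Firm H 0, Firm C 0, Firm L 0, Firm G -2175, Firm Y 0.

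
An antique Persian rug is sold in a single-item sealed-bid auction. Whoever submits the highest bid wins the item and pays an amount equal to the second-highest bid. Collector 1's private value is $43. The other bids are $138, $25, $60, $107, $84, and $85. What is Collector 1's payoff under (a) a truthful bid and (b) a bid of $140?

The highest competing bid is $138.
Bidding truthfully at $43: the top bid is $138 (a rival), so Collector 1 loses. Payoff = $0.
Bidding $140: Collector 1 has the top bid, wins, and pays the second-highest bid $138. Payoff = $43 − $138 = -$95.
Deviating from a truthful bid can only lose payoff in a second-price auction — never gain.

(a) $0  (b) -$95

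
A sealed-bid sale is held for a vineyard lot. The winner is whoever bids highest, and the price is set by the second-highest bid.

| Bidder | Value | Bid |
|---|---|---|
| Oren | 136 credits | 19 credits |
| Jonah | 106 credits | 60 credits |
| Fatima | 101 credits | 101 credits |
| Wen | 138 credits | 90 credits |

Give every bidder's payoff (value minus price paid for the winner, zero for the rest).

Ranking the bids: Fatima 101 credits; Wen 90 credits; Jonah 60 credits; Oren 19 credits.
Fatima has the top bid and wins; the price is the second-highest bid, 90 credits.
Fatima's payoff = 101 credits − 90 credits = 11 credits. All other bidders lose, so their payoff is 0.

Payoffs: Oren 0 credits, Jonah 0 credits, Fatima 11 credits, Wen 0 credits.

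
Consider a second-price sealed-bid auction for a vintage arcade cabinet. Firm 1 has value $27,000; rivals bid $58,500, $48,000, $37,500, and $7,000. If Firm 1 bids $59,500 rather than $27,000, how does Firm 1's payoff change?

Payoff change: -$31,500.

The highest competing bid is $58,500.
Bidding truthfully at $27,000: the top bid is $58,500 (a rival), so Firm 1 loses. Payoff = $0.
Bidding $59,500: Firm 1 has the top bid, wins, and pays the second-highest bid $58,500. Payoff = $27,000 − $58,500 = -$31,500.
Change = -$31,500 − $0 = -$31,500.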